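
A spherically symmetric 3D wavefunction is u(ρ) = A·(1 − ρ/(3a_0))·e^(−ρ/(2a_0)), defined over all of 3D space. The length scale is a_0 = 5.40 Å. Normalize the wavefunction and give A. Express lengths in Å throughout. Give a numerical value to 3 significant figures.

A ≈ 0.0275 Å^(-3/2)

Require ∫ |u|² 4πρ² dρ = 1 over the whole domain.
In 3D with spherical symmetry the volume element is 4πρ² dρ.
Using ∫₀^∞ ρⁿ e^(−αρ) dρ = n!/αⁿ⁺¹, the integral (without the A² prefactor) comes out to 8·π·a_0^3/3.
Substituting a_0 = 5.40 gives A² = 0.0007581, so A = 0.02753.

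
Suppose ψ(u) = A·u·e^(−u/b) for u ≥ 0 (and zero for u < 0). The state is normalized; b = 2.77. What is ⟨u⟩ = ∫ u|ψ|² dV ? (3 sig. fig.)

⟨u⟩ ≈ 4.16

By definition ⟨u⟩ = ∫ u |ψ(u)|² du.
Using ∫₀^∞ uⁿ e^(−αu) du = n!/αⁿ⁺¹, evaluating both integrals, ⟨u⟩ = 3·b/2.
Putting b = 2.77 gives 4.155.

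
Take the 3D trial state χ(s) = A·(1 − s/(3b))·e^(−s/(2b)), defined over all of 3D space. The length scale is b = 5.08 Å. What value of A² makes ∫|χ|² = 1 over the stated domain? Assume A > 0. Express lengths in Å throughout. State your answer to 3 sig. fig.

A^2 ≈ 0.000911 Å^(-3)

Require ∫ |χ|² 4πs² ds = 1 over the whole domain.
In 3D with spherical symmetry the volume element is 4πs² ds.
Recall ∫₀^∞ s^m e^(−s/β) ds = m!·β^(m+1), carrying out the integral gives A² · 8·π·b^3/3.
Hence A² = 1/[8·π·b^3/3].
Substituting b = 5.08 gives A² = 0.0009105, so A = 0.03017.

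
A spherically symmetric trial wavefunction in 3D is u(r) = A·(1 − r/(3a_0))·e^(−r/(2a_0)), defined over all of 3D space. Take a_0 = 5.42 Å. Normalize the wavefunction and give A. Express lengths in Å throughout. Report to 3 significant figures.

We need A² ∫|f|² 4πr² dr = 1, taking the integral from 0 to ∞.
In 3D with spherical symmetry the volume element is 4πr² dr.
With u = A·(1 − r/(3a_0))·e^(−r/(2a_0)), the integral evaluates to A²·[8·π·a_0^3/3].
With a_0 = 5.42: A² = 0.0007497 and A = 0.02738.

A ≈ 0.0274 Å^(-3/2)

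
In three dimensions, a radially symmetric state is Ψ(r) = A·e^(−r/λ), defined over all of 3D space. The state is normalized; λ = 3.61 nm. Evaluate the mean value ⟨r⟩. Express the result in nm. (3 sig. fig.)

⟨r⟩ ≈ 5.42 nm

By definition ⟨r⟩ = ∫ r |Ψ(r)|² 4πr² dr.
Since the A² factors cancel between numerator and denominator, ⟨r⟩ = 3·λ/2.
With λ = 3.61, ⟨r⟩ = 5.415.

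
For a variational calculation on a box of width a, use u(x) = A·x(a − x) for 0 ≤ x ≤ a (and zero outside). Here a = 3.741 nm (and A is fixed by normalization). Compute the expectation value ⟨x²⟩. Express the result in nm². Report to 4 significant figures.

By definition ⟨x²⟩ = ∫ x^2 |u(x)|² dx.
Expanding the polynomial and integrating term by term, the ratio of the moment integral to the normalization integral gives ⟨x²⟩ = 2·a^2/7.
With a = 3.741, ⟨x^2⟩ = 3.9986.

⟨x^2⟩ ≈ 3.999 nm^2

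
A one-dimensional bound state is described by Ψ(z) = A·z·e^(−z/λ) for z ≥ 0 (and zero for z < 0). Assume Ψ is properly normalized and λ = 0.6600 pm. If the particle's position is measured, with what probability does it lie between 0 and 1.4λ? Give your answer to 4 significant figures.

P ≈ 0.5305

P = ∫_{0}^{1.4λ} |Ψ(z)|² dz.
With A² fixed by ∫|Ψ|² = 1, i.e. A² = (λ^3/4)^(−1), substitute and integrate.
In terms of u = z/λ (A² and the length scale cancel between numerator and denominator), P = [∫_{0}^{1.4} u^2·e^(-2·u) du] / [∫_{0}^{∞} u^2·e^(-2·u) du].
With ∫ u^2·e^(-2·u) du = -(2·u^2 + 2·u + 1)·e^(-2·u)/4 + C, the region integral is 1/4 - 193·e^(-14/5)/100 and the full one is 1/4.
Taking the ratio, P = 0.53055.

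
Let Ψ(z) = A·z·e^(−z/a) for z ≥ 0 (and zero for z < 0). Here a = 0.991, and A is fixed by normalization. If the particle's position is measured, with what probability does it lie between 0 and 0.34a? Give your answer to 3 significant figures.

The probability is P = ∫ |Ψ|² dz over [0, 0.34a].
With A² fixed by ∫|Ψ|² = 1, i.e. A² = (a^3/4)^(−1), substitute and integrate.
Let u = z/a; then A² and the length scale cancel, so P = ∫_{0}^{0.34} u^2·e^(-2·u) du ÷ ∫_{0}^{∞} u^2·e^(-2·u) du.
With ∫ u^2·e^(-2·u) du = -(2·u^2 + 2·u + 1)·e^(-2·u)/4 + C, the region integral is 1/4 - 2389·e^(-17/25)/5000 and the full one is 1/4.
Evaluating gives P = 0.03175.

P ≈ 0.0318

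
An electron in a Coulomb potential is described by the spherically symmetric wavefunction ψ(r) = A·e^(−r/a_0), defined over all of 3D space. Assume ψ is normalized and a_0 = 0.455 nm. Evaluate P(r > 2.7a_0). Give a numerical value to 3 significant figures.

P ≈ 0.0948

P = ∫ |ψ|² 4πr² dr over r > 2.7a_0.
Normalization gives A² = 1/(π·a_0^3).
Substituting u = r/a_0, A², 4π and the length scale all cancel in the ratio: P = ∫_{2.7}^{∞} u^2·e^(-2·u) du / ∫_{0}^{∞} u^2·e^(-2·u) du.
With ∫ u^2·e^(-2·u) du = -(2·u^2 + 2·u + 1)·e^(-2·u)/4 + C, the region integral is 1049·e^(-27/5)/200 and the full one is 1/4.
This evaluates to P = 0.09476.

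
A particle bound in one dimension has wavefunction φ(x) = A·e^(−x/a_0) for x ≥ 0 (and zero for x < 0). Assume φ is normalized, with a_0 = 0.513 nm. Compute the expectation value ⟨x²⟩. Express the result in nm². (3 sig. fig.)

By definition ⟨x²⟩ = ∫ x^2 |φ(x)|² dx.
With ∫₀^∞ x^2 e^(−αx) dx = 2!/α^3, the ratio of the moment integral to the normalization integral gives ⟨x²⟩ = a_0^2/2.
With a_0 = 0.513, ⟨x^2⟩ = 0.1316.

⟨x^2⟩ ≈ 0.132 nm^2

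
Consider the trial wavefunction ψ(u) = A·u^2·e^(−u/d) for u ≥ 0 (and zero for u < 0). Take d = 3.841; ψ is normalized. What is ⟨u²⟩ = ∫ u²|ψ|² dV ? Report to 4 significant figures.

⟨u^2⟩ ≈ 110.6

By definition ⟨u²⟩ = ∫ u^2 |ψ(u)|² du.
The ratio of the moment integral to the normalization integral gives ⟨u²⟩ = 15·d^2/2.
Putting d = 3.841 gives 110.65.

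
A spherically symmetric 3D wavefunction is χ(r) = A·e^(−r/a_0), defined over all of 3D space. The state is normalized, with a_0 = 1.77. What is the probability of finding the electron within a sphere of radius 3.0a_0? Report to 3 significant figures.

P ≈ 0.938

Integrate the radial probability density 4πr²|χ|² over r ≤ 3.0a_0.
A² is fixed by ∫₀^∞ 4πr²|χ|² dr = 1, i.e. A² = (π·a_0^3)^(−1).
In terms of u = r/a_0 (A², 4π and the length scale all cancel between numerator and denominator), P = [∫_{0}^{3.0} u^2·e^(-2·u) du] / [∫_{0}^{∞} u^2·e^(-2·u) du].
With ∫ u^2·e^(-2·u) du = -(2·u^2 + 2·u + 1)·e^(-2·u)/4 + C, the region integral is 1/4 - 25·e^(-6)/4 and the full one is 1/4.
Taking the ratio yields P = 0.9380.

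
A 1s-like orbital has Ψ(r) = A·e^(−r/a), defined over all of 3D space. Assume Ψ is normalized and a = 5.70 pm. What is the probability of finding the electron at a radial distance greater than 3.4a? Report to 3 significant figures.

P ≈ 0.0344

P = ∫ |Ψ|² 4πr² dr over r > 3.4a.
A² is fixed by ∫₀^∞ 4πr²|Ψ|² dr = 1, i.e. A² = (π·a^3)^(−1).
Let u = r/a; then A², 4π and the length scale all cancel, so P = ∫_{3.4}^{∞} u^2·e^(-2·u) du ÷ ∫_{0}^{∞} u^2·e^(-2·u) du.
An antiderivative of u^2·e^(-2·u) is -(2·u^2 + 2·u + 1)·e^(-2·u)/4; evaluating from 3.4 to ∞ gives 773·e^(-34/5)/100, while the full integral is 1/4.
Taking the ratio yields P = 0.03444.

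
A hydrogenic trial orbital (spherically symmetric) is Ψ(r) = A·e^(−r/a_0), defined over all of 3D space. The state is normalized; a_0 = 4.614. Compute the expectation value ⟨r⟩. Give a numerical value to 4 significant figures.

The expectation value is the |Ψ|²-weighted average of r: ∫ r|Ψ|² 4πr² dr.
Since the A² factors cancel between numerator and denominator, ⟨r⟩ = 3·a_0/2.
Putting a_0 = 4.614 gives 6.9210.

⟨r⟩ ≈ 6.921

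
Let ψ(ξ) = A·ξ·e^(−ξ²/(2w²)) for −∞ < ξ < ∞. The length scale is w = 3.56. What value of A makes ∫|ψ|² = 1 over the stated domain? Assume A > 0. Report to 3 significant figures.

Normalization requires ∫|ψ|² dξ = 1, integrated from −∞ to ∞.
With ∫_{−∞}^{∞} ξ^(2m) e^(−αξ²) dξ = (2m−1)!!·√π / (2^m α^(m+1/2)), carrying out the integral gives A² · √(π)·w^3/2.
Hence A² = 1/[√(π)·w^3/2].
With w = 3.56: A² = 0.02501 and A = 0.1581.

A ≈ 0.158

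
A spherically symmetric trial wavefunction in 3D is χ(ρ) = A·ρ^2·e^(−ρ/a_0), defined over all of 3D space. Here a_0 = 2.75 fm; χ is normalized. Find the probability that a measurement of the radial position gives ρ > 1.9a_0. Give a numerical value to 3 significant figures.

Integrate the radial probability density 4πρ²|χ|² over ρ > 1.9a_0.
The full normalization integral is A²·[45·π·a_0^7/2] = 1, fixing A².
Let u = ρ/a_0; then A², 4π and the length scale all cancel, so P = ∫_{1.9}^{∞} u^6·e^(-2·u) du ÷ ∫_{0}^{∞} u^6·e^(-2·u) du.
Using ∫ u^6·e^(-2·u) du = -(4·u^6 + 12·u^5 + 30·u^4 + 60·u^3 + 90·u^2 + 90·u + 45)·e^(-2·u)/8, the numerator is ≈ 5.1137 and the denominator is 45/8.
The region integral divided by the full integral gives P = 0.9091.

P ≈ 0.909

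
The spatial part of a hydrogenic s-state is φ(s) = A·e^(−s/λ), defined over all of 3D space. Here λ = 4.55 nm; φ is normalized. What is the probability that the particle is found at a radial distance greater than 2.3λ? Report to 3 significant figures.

P = ∫ |φ|² 4πs² ds over s > 2.3λ.
The full normalization integral is A²·[π·λ^3] = 1, fixing A².
Substituting u = s/λ, A², 4π and the length scale all cancel in the ratio: P = ∫_{2.3}^{∞} u^2·e^(-2·u) du / ∫_{0}^{∞} u^2·e^(-2·u) du.
With ∫ u^2·e^(-2·u) du = -(2·u^2 + 2·u + 1)·e^(-2·u)/4 + C, the region integral is 809·e^(-23/5)/200 and the full one is 1/4.
This evaluates to P = 0.1626.

P ≈ 0.163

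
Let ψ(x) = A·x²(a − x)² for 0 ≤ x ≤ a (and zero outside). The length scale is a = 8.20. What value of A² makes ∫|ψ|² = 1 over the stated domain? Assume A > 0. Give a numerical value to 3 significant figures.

Require ∫ |ψ|² dx = 1 over the whole domain.
Expanding the polynomial and integrating term by term, the integral (without the A² prefactor) comes out to a^9/630.
Setting this equal to 1 gives A² = 1/(a^9/630).
Plugging in a = 8.20 yields A = 0.001939.

A^2 ≈ 0.00000376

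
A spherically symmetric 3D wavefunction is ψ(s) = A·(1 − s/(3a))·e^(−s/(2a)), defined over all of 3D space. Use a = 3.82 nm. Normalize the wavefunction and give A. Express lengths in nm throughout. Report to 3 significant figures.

Normalization requires ∫|ψ|² 4πs² ds = 1, integrated from 0 to ∞.
The angular integral contributes 4π, leaving ∫₀^∞ s²|ψ|² ds.
∫|ψ|² 4πs² ds = A²·(8·π·a^3/3).
So A² = (8·π·a^3/3)^(−1).
With a = 3.82: A² = 0.002141 and A = 0.04627.

A ≈ 0.0463 nm^(-3/2)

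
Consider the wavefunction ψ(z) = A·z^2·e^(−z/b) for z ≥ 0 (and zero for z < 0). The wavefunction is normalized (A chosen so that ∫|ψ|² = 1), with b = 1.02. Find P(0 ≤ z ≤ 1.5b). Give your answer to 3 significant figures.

|ψ|² is the probability density, so P = ∫_{0}^{1.5b} |ψ|² dz.
The normalization integral ∫|ψ|²dz over the whole domain equals 3·b^5/4·A², and A² cancels in the ratio.
Substituting u = z/b, A² and the length scale cancel in the ratio: P = ∫_{0}^{1.5} u^4·e^(-2·u) du / ∫_{0}^{∞} u^4·e^(-2·u) du.
Using ∫ u^4·e^(-2·u) du = -(u^4/2 + u^3 + 3·u^2/2 + 3·u/2 + 3/4)·e^(-2·u), the numerator is 3/4 - 393·e^(-3)/32 and the denominator is 3/4.
Taking the ratio, P = 0.1847.

P ≈ 0.185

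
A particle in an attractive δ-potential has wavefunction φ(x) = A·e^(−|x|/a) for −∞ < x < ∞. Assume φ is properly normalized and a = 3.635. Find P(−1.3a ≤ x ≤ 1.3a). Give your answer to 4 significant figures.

P ≈ 0.9257

P = ∫_{−1.3a}^{1.3a} |φ(x)|² dx.
With A² fixed by ∫|φ|² = 1, i.e. A² = (a)^(−1), substitute and integrate.
Both integrals are even about x = 0, so only the x ≥ 0 halves are needed (the factors of 2 cancel). Substituting u = x/a, A² and the length scale cancel in the ratio: P = ∫_{0}^{1.3} e^(-2·u) du / ∫_{0}^{∞} e^(-2·u) du.
With ∫ e^(-2·u) du = -e^(-2·u)/2 + C, the region integral is 1/2 - e^(-13/5)/2 and the full one is 1/2.
The result is P = 0.92573.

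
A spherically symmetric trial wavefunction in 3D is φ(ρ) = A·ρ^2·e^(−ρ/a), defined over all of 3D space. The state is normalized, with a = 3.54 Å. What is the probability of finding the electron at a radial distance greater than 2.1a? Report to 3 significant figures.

P ≈ 0.867

Integrate the radial probability density 4πρ²|φ|² over ρ > 2.1a.
Normalization gives A² = 1/(45·π·a^7/2).
Let u = ρ/a; then A², 4π and the length scale all cancel, so P = ∫_{2.1}^{∞} u^6·e^(-2·u) du ÷ ∫_{0}^{∞} u^6·e^(-2·u) du.
An antiderivative of u^6·e^(-2·u) is -(4·u^6 + 12·u^5 + 30·u^4 + 60·u^3 + 90·u^2 + 90·u + 45)·e^(-2·u)/8; evaluating from 2.1 to ∞ gives ≈ 4.8795, while the full integral is 45/8.
Taking the ratio yields P = 0.8675.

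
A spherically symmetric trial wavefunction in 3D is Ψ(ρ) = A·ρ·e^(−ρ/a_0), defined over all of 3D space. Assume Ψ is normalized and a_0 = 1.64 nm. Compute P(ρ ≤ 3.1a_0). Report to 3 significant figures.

Integrate the radial probability density 4πρ²|Ψ|² over ρ ≤ 3.1a_0.
The full normalization integral is A²·[3·π·a_0^5] = 1, fixing A².
Substituting u = ρ/a_0, A², 4π and the length scale all cancel in the ratio: P = ∫_{0}^{3.1} u^4·e^(-2·u) du / ∫_{0}^{∞} u^4·e^(-2·u) du.
An antiderivative of u^4·e^(-2·u) is -(u^4/2 + u^3 + 3·u^2/2 + 3·u/2 + 3/4)·e^(-2·u); evaluating from 0 to 3.1 gives ≈ 0.55562, while the full integral is 3/4.
This evaluates to P = 0.7408.

P ≈ 0.741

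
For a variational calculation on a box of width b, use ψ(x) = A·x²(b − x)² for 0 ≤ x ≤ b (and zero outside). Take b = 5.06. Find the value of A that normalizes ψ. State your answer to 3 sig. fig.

Normalization requires ∫|ψ|² dx = 1, integrated from 0 to b.
Expanding the polynomial and integrating term by term, the integral (without the A² prefactor) comes out to b^9/630.
So A² = (b^9/630)^(−1).
Substituting b = 5.06 gives A² = 0.0002897, so A = 0.01702.

A ≈ 0.0170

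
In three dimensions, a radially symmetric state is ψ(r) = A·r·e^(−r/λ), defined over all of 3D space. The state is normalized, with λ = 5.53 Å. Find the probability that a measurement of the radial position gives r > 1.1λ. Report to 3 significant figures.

With dV = 4πr²dr, the probability is ∫|ψ|² dV over r > 1.1λ.
A² is fixed by ∫₀^∞ 4πr²|ψ|² dr = 1, i.e. A² = (3·π·λ^5)^(−1).
Let u = r/λ; then A², 4π and the length scale all cancel, so P = ∫_{1.1}^{∞} u^4·e^(-2·u) du ÷ ∫_{0}^{∞} u^4·e^(-2·u) du.
An antiderivative of u^4·e^(-2·u) is -(u^4/2 + u^3 + 3·u^2/2 + 3·u/2 + 3/4)·e^(-2·u); evaluating from 1.1 to ∞ gives ≈ 0.69563, while the full integral is 3/4.
The region integral divided by the full integral gives P = 0.9275.

P ≈ 0.928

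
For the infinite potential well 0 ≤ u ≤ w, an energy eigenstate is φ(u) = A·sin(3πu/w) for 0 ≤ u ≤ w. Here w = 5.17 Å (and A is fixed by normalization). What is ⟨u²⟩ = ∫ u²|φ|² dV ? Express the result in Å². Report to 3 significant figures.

⟨u^2⟩ ≈ 8.76 Å^2

⟨u²⟩ = ∫ u^2 |φ|² du over the full domain.
With ∫₀^w sin²(nπu/w) du = w/2, the ratio of the moment integral to the normalization integral gives ⟨u²⟩ = -w^2/(18·π^2) + w^2/3.
Putting w = 5.17 gives 8.759.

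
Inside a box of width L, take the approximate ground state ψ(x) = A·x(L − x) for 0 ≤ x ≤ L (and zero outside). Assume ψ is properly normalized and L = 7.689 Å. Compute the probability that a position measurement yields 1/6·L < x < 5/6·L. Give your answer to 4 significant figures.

The probability is P = ∫ |ψ|² dx over [1/6·L, 5/6·L].
With A² fixed by ∫|ψ|² = 1, i.e. A² = (L^5/30)^(−1), substitute and integrate.
In terms of u = x/L (A² and the length scale cancel between numerator and denominator), P = [∫_{1/6}^{5/6} u^2·(1 - u)^2 du] / [∫_{0}^{1} u^2·(1 - u)^2 du].
With ∫ u^2·(1 - u)^2 du = u^3·(6·u^2 - 15·u + 10)/30 + C, the region integral is 301/9720 and the full one is 1/30.
Evaluating gives P = 301/324.

P ≈ 0.9290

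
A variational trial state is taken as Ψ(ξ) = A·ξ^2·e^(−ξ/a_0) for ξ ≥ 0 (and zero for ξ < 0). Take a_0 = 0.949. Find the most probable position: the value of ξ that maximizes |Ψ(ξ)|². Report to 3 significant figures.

Set d/dξ [|Ψ(ξ)|²] = 0 and solve for ξ > 0.
Solving yields ξ = 2·a_0.
With a_0 = 0.949, the most probable position is 1.898.

ξ ≈ 1.90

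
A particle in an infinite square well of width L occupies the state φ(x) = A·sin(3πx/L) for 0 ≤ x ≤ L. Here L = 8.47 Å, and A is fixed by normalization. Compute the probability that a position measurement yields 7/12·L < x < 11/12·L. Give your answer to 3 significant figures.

P ≈ 0.333

The probability is P = ∫ |φ|² dx over [7/12·L, 11/12·L].
Since A² = 1/(L/2), this is the region integral divided by the full normalization integral.
Let u = x/L; then A² and the length scale cancel, so P = ∫_{7/12}^{11/12} sin(3·π·u)^2 du ÷ ∫_{0}^{1} sin(3·π·u)^2 du.
With ∫ sin(3·π·u)^2 du = u/2 - sin(6·π·u)/(12·π) + C, the region integral is 1/6 and the full one is 1/2.
The result is P = 1/3.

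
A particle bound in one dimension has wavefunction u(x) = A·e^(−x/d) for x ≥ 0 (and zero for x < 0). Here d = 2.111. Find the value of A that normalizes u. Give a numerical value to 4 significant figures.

Require ∫ |u|² dx = 1 over the whole domain.
Recall ∫₀^∞ x^m e^(−x/β) dx = m!·β^(m+1), ∫|u|² dx = A²·(d/2).
With d = 2.111: A² = 0.94742 and A = 0.97335.

A ≈ 0.9734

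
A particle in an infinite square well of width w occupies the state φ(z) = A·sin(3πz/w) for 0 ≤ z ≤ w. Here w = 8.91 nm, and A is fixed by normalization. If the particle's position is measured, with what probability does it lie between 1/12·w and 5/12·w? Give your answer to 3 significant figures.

P ≈ 0.333

|φ|² is the probability density, so P = ∫_{1/12·w}^{5/12·w} |φ|² dz.
The normalization integral ∫|φ|²dz over the whole domain equals w/2·A², and A² cancels in the ratio.
Substituting u = z/w, A² and the length scale cancel in the ratio: P = ∫_{1/12}^{5/12} sin(3·π·u)^2 du / ∫_{0}^{1} sin(3·π·u)^2 du.
With ∫ sin(3·π·u)^2 du = u/2 - sin(6·π·u)/(12·π) + C, the region integral is 1/6 and the full one is 1/2.
The result is P = 1/3.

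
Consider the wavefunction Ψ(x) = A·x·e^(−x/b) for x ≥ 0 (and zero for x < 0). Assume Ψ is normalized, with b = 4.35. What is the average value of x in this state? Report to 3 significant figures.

⟨x⟩ ≈ 6.53

⟨x⟩ = ∫ x |Ψ|² dx over the full domain.
The ratio of the moment integral to the normalization integral gives ⟨x⟩ = 3·b/2.
Putting b = 4.35 gives 6.525.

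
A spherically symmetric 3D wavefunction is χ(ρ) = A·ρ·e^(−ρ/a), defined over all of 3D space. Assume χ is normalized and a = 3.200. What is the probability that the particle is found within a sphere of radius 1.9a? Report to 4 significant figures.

P ≈ 0.3322

With dV = 4πρ²dρ, the probability is ∫|χ|² dV over ρ ≤ 1.9a.
The full normalization integral is A²·[3·π·a^5] = 1, fixing A².
In terms of u = ρ/a (A², 4π and the length scale all cancel between numerator and denominator), P = [∫_{0}^{1.9} u^4·e^(-2·u) du] / [∫_{0}^{∞} u^4·e^(-2·u) du].
With ∫ u^4·e^(-2·u) du = -(u^4/2 + u^3 + 3·u^2/2 + 3·u/2 + 3/4)·e^(-2·u) + C, the region integral is ≈ 0.249117 and the full one is 3/4.
Taking the ratio yields P = 0.33216.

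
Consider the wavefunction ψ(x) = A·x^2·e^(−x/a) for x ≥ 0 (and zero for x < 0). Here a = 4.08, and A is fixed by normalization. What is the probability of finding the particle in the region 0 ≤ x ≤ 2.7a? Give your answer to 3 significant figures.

P ≈ 0.627

|ψ|² is the probability density, so P = ∫_{0}^{2.7a} |ψ|² dx.
With A² fixed by ∫|ψ|² = 1, i.e. A² = (3·a^5/4)^(−1), substitute and integrate.
Substituting u = x/a, A² and the length scale cancel in the ratio: P = ∫_{0}^{2.7} u^4·e^(-2·u) du / ∫_{0}^{∞} u^4·e^(-2·u) du.
With ∫ u^4·e^(-2·u) du = -(u^4/2 + u^3 + 3·u^2/2 + 3·u/2 + 3/4)·e^(-2·u) + C, the region integral is ≈ 0.47002 and the full one is 3/4.
Taking the ratio, P = 0.6267.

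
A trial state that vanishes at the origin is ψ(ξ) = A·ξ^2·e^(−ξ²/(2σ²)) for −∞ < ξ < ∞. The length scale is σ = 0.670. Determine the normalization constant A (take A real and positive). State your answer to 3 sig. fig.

We need A² ∫|f|² dξ = 1, taking the integral from −∞ to ∞.
Using the Gaussian integral ∫_{−∞}^{∞} e^(−αξ²) dξ = √(π/α), ∫|ψ|² dξ = A²·(3·√(π)·σ^5/4).
So A² = (3·√(π)·σ^5/4)^(−1).
With σ = 0.670: A² = 5.572 and A = 2.360.

A ≈ 2.36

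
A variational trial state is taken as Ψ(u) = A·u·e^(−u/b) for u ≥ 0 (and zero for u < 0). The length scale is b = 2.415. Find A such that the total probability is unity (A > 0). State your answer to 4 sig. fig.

We need A² ∫|f|² du = 1, taking the integral from 0 to ∞.
Carrying out the integral gives A² · b^3/4.
Setting this equal to 1 gives A² = 1/(b^3/4).
With b = 2.415: A² = 0.28399 and A = 0.53291.

A ≈ 0.5329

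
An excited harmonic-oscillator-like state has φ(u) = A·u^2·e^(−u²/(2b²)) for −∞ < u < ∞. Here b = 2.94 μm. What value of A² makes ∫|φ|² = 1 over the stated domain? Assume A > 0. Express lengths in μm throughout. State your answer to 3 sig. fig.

We need A² ∫|f|² du = 1, taking the integral from −∞ to ∞.
∫|φ|² du = A²·(3·√(π)·b^5/4).
So A² = (3·√(π)·b^5/4)^(−1).
Plugging in b = 2.94 yields A = 0.05852.

A^2 ≈ 0.00342 μm^(-5)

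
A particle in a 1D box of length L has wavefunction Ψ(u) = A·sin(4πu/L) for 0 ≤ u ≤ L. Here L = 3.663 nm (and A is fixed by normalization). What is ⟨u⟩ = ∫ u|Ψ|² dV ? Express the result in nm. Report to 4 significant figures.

By definition ⟨u⟩ = ∫ u |Ψ(u)|² du.
The ratio of the moment integral to the normalization integral gives ⟨u⟩ = L/2.
With L = 3.663, ⟨u⟩ = 1.8315.

⟨u⟩ ≈ 1.832 nm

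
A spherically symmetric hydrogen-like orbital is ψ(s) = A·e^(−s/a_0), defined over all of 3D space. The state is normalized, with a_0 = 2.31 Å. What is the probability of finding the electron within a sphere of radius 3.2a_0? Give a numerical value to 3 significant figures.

P ≈ 0.954

Integrate the radial probability density 4πs²|ψ|² over s ≤ 3.2a_0.
A² is fixed by ∫₀^∞ 4πs²|ψ|² ds = 1, i.e. A² = (π·a_0^3)^(−1).
Let u = s/a_0; then A², 4π and the length scale all cancel, so P = ∫_{0}^{3.2} u^2·e^(-2·u) du ÷ ∫_{0}^{∞} u^2·e^(-2·u) du.
With ∫ u^2·e^(-2·u) du = -(2·u^2 + 2·u + 1)·e^(-2·u)/4 + C, the region integral is 1/4 - 697·e^(-32/5)/100 and the full one is 1/4.
The region integral divided by the full integral gives P = 0.9537.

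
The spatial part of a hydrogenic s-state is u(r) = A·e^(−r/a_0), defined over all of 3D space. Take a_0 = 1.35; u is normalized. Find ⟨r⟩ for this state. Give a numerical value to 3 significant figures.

⟨r⟩ ≈ 2.03

By definition ⟨r⟩ = ∫ r |u(r)|² 4πr² dr.
Recall ∫₀^∞ r^m e^(−r/β) dr = m!·β^(m+1), since the A² factors cancel between numerator and denominator, ⟨r⟩ = 3·a_0/2.
Putting a_0 = 1.35 gives 2.025.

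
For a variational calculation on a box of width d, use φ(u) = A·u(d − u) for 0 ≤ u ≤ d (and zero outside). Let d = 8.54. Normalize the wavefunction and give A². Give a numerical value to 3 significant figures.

A^2 ≈ 0.000660

We need A² ∫|f|² du = 1, taking the integral from 0 to d.
Expanding the polynomial and integrating term by term, the integral (without the A² prefactor) comes out to d^5/30.
Setting this equal to 1 gives A² = 1/(d^5/30).
With d = 8.54: A² = 0.0006604 and A = 0.02570.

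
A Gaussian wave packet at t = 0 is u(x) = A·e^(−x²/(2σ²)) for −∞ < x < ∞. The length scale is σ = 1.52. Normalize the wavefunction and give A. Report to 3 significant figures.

A ≈ 0.609

We need A² ∫|f|² dx = 1, taking the integral from −∞ to ∞.
The integral (without the A² prefactor) comes out to √(π)·σ.
So A² = (√(π)·σ)^(−1).
Plugging in σ = 1.52 yields A = 0.6092.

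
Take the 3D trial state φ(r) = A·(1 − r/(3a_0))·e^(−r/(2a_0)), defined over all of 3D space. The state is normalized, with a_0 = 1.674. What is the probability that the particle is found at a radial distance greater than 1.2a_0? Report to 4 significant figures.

P ≈ 0.8101

P = ∫ |φ|² 4πr² dr over r > 1.2a_0.
A² is fixed by ∫₀^∞ 4πr²|φ|² dr = 1, i.e. A² = (8·π·a_0^3/3)^(−1).
Let u = r/a_0; then A², 4π and the length scale all cancel, so P = ∫_{1.2}^{∞} u^2·(1 - u/3)^2·e^(-u) du ÷ ∫_{0}^{∞} u^2·(1 - u/3)^2·e^(-u) du.
With ∫ u^2·(1 - u/3)^2·e^(-u) du = (-u^4 + 2·u^3 - 3·u^2 - 6·u - 6)·e^(-u)/9 + C, the region integral is 3362·e^(-6/5)/1875 and the full one is 2/3.
This evaluates to P = 0.81009.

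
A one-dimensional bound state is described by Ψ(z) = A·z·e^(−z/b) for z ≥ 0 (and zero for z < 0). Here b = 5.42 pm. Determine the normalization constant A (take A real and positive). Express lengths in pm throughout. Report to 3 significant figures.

Require ∫ |Ψ|² dz = 1 over the whole domain.
∫|Ψ|² dz = A²·(b^3/4).
Hence A² = 1/[b^3/4].
Substituting b = 5.42 gives A² = 0.02512, so A = 0.1585.

A ≈ 0.159 pm^(-3/2)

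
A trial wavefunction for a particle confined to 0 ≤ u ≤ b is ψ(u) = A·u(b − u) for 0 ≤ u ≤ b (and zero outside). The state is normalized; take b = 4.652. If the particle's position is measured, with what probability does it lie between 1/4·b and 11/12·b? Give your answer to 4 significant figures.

P ≈ 0.8914

The probability is P = ∫ |ψ|² du over [1/4·b, 11/12·b].
The normalization integral ∫|ψ|²du over the whole domain equals b^5/30·A², and A² cancels in the ratio.
Substituting t = u/b, A² and the length scale cancel in the ratio: P = ∫_{1/4}^{11/12} t^2·(1 - t)^2 dt / ∫_{0}^{1} t^2·(1 - t)^2 dt.
With ∫ t^2·(1 - t)^2 dt = t^3·(6·t^2 - 15·t + 10)/30 + C, the region integral is ≈ 0.0297132 and the full one is 1/30.
Evaluating gives P = 4621/5184.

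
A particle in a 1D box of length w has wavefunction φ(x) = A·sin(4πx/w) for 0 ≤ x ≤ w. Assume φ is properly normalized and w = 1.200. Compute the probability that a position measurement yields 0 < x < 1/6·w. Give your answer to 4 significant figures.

P ≈ 0.2011

|φ|² is the probability density, so P = ∫_{0}^{1/6·w} |φ|² dx.
Since A² = 1/(w/2), this is the region integral divided by the full normalization integral.
Substituting u = x/w, A² and the length scale cancel in the ratio: P = ∫_{0}^{1/6} sin(4·π·u)^2 du / ∫_{0}^{1} sin(4·π·u)^2 du.
Using ∫ sin(4·π·u)^2 du = u/2 - sin(4·π·u)·cos(4·π·u)/(8·π), the numerator is √(3)/(32·π) + 1/12 and the denominator is 1/2.
Taking the ratio, P = (√(3)/16 + π/6)/π.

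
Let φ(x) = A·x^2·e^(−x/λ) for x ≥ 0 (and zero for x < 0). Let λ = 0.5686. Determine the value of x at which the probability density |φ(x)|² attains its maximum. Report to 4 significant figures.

x ≈ 1.137

The maximum of |φ(x)|² occurs where its derivative vanishes.
This gives x = 2·λ.
With λ = 0.5686, the most probable position is 1.1372.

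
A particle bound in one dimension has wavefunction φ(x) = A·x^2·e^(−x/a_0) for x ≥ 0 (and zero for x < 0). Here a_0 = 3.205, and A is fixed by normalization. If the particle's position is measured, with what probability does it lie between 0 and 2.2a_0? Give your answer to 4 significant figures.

P ≈ 0.4488

P = ∫_{0}^{2.2a_0} |φ(x)|² dx.
The normalization integral ∫|φ|²dx over the whole domain equals 3·a_0^5/4·A², and A² cancels in the ratio.
Substituting u = x/a_0, A² and the length scale cancel in the ratio: P = ∫_{0}^{2.2} u^4·e^(-2·u) du / ∫_{0}^{∞} u^4·e^(-2·u) du.
Using ∫ u^4·e^(-2·u) du = -(u^4/2 + u^3 + 3·u^2/2 + 3·u/2 + 3/4)·e^(-2·u), the numerator is ≈ 0.336612 and the denominator is 3/4.
The result is P = 0.44882.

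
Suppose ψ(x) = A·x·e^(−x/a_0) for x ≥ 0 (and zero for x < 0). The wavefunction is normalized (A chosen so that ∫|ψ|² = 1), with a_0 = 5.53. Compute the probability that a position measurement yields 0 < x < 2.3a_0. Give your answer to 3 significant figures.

P ≈ 0.837

|ψ|² is the probability density, so P = ∫_{0}^{2.3a_0} |ψ|² dx.
With A² fixed by ∫|ψ|² = 1, i.e. A² = (a_0^3/4)^(−1), substitute and integrate.
Let u = x/a_0; then A² and the length scale cancel, so P = ∫_{0}^{2.3} u^2·e^(-2·u) du ÷ ∫_{0}^{∞} u^2·e^(-2·u) du.
Using ∫ u^2·e^(-2·u) du = -(2·u^2 + 2·u + 1)·e^(-2·u)/4, the numerator is 1/4 - 809·e^(-23/5)/200 and the denominator is 1/4.
The result is P = 0.8374.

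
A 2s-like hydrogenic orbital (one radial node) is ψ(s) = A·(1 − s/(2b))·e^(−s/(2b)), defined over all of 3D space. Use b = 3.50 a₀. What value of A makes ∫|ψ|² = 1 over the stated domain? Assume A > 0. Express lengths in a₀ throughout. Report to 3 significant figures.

We need A² ∫|f|² 4πs² ds = 1, taking the integral from 0 to ∞.
With ∫₀^∞ s^4 e^(−αs) ds = 4!/α^5, with ψ = A·(1 − s/(2b))·e^(−s/(2b)), the integral evaluates to A²·[8·π·b^3].
So A² = (8·π·b^3)^(−1).
Plugging in b = 3.50 yields A = 0.03046.

A ≈ 0.0305 a₀^(-3/2)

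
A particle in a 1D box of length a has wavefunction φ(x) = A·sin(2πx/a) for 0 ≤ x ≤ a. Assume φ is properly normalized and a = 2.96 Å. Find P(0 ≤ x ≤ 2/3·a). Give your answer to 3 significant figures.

P ≈ 0.598

The probability is P = ∫ |φ|² dx over [0, 2/3·a].
With A² fixed by ∫|φ|² = 1, i.e. A² = (a/2)^(−1), substitute and integrate.
Substituting u = x/a, A² and the length scale cancel in the ratio: P = ∫_{0}^{2/3} sin(2·π·u)^2 du / ∫_{0}^{1} sin(2·π·u)^2 du.
An antiderivative of sin(2·π·u)^2 is u/2 - sin(4·π·u)/(8·π); evaluating from 0 to 2/3 gives -√(3)/(16·π) + 1/3, while the full integral is 1/2.
Taking the ratio, P = -√(3)/(8·π) + 2/3.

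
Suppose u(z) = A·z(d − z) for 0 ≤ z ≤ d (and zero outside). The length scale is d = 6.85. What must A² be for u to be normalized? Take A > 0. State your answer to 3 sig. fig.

A^2 ≈ 0.00199

We need A² ∫|f|² dz = 1, taking the integral from 0 to d.
Expanding the polynomial and integrating term by term, with u = A·z(d − z), the integral evaluates to A²·[d^5/30].
With d = 6.85: A² = 0.001989 and A = 0.04460.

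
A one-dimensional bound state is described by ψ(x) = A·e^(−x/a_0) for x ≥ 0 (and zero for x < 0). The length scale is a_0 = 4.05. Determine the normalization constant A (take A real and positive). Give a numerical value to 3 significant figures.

A ≈ 0.703

Require ∫ |ψ|² dx = 1 over the whole domain.
The integral (without the A² prefactor) comes out to a_0/2.
So A² = (a_0/2)^(−1).
With a_0 = 4.05: A² = 0.4938 and A = 0.7027.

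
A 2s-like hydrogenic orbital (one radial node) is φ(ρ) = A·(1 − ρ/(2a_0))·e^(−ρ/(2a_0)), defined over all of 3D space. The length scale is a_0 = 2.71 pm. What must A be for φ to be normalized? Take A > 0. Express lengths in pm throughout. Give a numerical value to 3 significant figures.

A ≈ 0.0447 pm^(-3/2)

The normalization condition is ∫|φ|² 4πρ² dρ = 1 from 0 to ∞.
∫|φ|² 4πρ² dρ = A²·(8·π·a_0^3).
Hence A² = 1/[8·π·a_0^3].
With a_0 = 2.71: A² = 0.001999 and A = 0.04471.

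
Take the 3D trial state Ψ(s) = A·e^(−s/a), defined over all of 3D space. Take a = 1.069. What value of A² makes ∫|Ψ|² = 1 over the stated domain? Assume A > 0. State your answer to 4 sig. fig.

A^2 ≈ 0.2606

The normalization condition is ∫|Ψ|² 4πs² ds = 1 from 0 to ∞.
The angular integral contributes 4π, leaving ∫₀^∞ s²|Ψ|² ds.
∫|Ψ|² 4πs² ds = A²·(π·a^3).
So A² = (π·a^3)^(−1).
With a = 1.069: A² = 0.26057 and A = 0.51046.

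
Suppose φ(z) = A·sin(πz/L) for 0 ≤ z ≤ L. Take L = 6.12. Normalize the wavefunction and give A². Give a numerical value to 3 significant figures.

A^2 ≈ 0.327

We need A² ∫|f|² dz = 1, taking the integral from 0 to L.
The integral (without the A² prefactor) comes out to L/2.
Substituting L = 6.12 gives A² = 0.3268, so A = 0.5717.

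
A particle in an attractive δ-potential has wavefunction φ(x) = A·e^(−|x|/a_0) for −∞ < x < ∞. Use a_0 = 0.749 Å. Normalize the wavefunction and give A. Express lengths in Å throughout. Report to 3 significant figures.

Require ∫ |φ|² dx = 1 over the whole domain.
With ∫₀^∞ x^0 e^(−αx) dx = 0!/α^1, the integral (without the A² prefactor) comes out to a_0.
Hence A² = 1/[a_0].
With a_0 = 0.749: A² = 1.335 and A = 1.155.

A ≈ 1.16 Å^(-1/2)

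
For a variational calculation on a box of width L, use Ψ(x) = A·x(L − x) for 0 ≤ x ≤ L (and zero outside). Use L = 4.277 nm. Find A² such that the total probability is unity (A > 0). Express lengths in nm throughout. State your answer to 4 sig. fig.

Normalization requires ∫|Ψ|² dx = 1, integrated from 0 to L.
∫|Ψ|² dx = A²·(L^5/30).
Hence A² = 1/[L^5/30].
Plugging in L = 4.277 yields A = 0.14478.

A^2 ≈ 0.02096 nm^(-5)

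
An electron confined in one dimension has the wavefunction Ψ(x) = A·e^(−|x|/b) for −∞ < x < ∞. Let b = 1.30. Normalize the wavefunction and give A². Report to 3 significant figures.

A^2 ≈ 0.769

The normalization condition is ∫|Ψ|² dx = 1 from −∞ to ∞.
Recall ∫₀^∞ x^m e^(−x/β) dx = m!·β^(m+1), carrying out the integral gives A² · b.
So A² = (b)^(−1).
Plugging in b = 1.30 yields A = 0.8771.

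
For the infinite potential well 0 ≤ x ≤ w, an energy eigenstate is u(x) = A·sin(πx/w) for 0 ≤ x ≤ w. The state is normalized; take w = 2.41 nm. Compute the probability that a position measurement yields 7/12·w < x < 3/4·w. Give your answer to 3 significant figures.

P ≈ 0.246

The probability is P = ∫ |u|² dx over [7/12·w, 3/4·w].
Since A² = 1/(w/2), this is the region integral divided by the full normalization integral.
Substituting t = x/w, A² and the length scale cancel in the ratio: P = ∫_{7/12}^{3/4} sin(π·t)^2 dt / ∫_{0}^{1} sin(π·t)^2 dt.
An antiderivative of sin(π·t)^2 is t/2 - sin(2·π·t)/(4·π); evaluating from 7/12 to 3/4 gives 1/(8·π) + 1/12, while the full integral is 1/2.
Evaluating gives P = (3 + 2·π)/(12·π).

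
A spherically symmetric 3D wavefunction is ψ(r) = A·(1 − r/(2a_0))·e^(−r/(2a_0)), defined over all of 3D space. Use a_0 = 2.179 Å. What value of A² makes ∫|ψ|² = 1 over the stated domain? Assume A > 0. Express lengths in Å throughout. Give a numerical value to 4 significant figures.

Normalization requires ∫|ψ|² 4πr² dr = 1, integrated from 0 to ∞.
In 3D with spherical symmetry the volume element is 4πr² dr.
Carrying out the integral gives A² · 8·π·a_0^3.
Setting this equal to 1 gives A² = 1/(8·π·a_0^3).
Plugging in a_0 = 2.179 yields A = 0.062015.

A^2 ≈ 0.003846 Å^(-3)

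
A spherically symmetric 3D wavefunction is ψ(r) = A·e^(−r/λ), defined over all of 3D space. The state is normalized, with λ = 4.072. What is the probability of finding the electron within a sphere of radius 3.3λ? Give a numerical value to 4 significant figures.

P ≈ 0.9600

P = ∫ |ψ|² 4πr² dr over r ≤ 3.3λ.
The full normalization integral is A²·[π·λ^3] = 1, fixing A².
In terms of u = r/λ (A², 4π and the length scale all cancel between numerator and denominator), P = [∫_{0}^{3.3} u^2·e^(-2·u) du] / [∫_{0}^{∞} u^2·e^(-2·u) du].
Using ∫ u^2·e^(-2·u) du = -(2·u^2 + 2·u + 1)·e^(-2·u)/4, the numerator is 1/4 - 1469·e^(-33/5)/200 and the denominator is 1/4.
Taking the ratio yields P = 0.96003.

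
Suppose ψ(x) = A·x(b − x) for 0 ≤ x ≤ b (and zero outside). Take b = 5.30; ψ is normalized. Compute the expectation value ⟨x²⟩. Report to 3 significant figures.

⟨x^2⟩ ≈ 8.03

⟨x²⟩ = ∫ x^2 |ψ|² dx over the full domain.
Expanding the polynomial and integrating term by term, evaluating both integrals, ⟨x²⟩ = 2·b^2/7.
With b = 5.30, ⟨x^2⟩ = 8.026.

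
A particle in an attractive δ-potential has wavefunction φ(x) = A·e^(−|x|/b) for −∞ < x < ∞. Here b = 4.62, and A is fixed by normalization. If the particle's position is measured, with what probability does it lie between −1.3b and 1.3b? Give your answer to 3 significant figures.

P ≈ 0.926

P = ∫_{−1.3b}^{1.3b} |φ(x)|² dx.
The normalization integral ∫|φ|²dx over the whole domain equals b·A², and A² cancels in the ratio.
By symmetry take twice the x ≥ 0 contribution in numerator and denominator; the 2's cancel. In terms of u = x/b (A² and the length scale cancel between numerator and denominator), P = [∫_{0}^{1.3} e^(-2·u) du] / [∫_{0}^{∞} e^(-2·u) du].
Using ∫ e^(-2·u) du = -e^(-2·u)/2, the numerator is 1/2 - e^(-13/5)/2 and the denominator is 1/2.
This works out to P = 0.9257.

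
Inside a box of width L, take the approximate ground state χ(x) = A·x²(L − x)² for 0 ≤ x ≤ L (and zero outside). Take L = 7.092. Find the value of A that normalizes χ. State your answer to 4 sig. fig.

Require ∫ |χ|² dx = 1 over the whole domain.
Expanding the polynomial and integrating term by term, ∫|χ|² dx = A²·(L^9/630).
Hence A² = 1/[L^9/630].
Substituting L = 7.092 gives A² = 0.000013881, so A = 0.0037257.

A ≈ 0.003726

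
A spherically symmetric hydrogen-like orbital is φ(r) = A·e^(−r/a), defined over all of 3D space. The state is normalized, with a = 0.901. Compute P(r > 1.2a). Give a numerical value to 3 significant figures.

P ≈ 0.570

With dV = 4πr²dr, the probability is ∫|φ|² dV over r > 1.2a.
A² is fixed by ∫₀^∞ 4πr²|φ|² dr = 1, i.e. A² = (π·a^3)^(−1).
Substituting u = r/a, A², 4π and the length scale all cancel in the ratio: P = ∫_{1.2}^{∞} u^2·e^(-2·u) du / ∫_{0}^{∞} u^2·e^(-2·u) du.
Using ∫ u^2·e^(-2·u) du = -(2·u^2 + 2·u + 1)·e^(-2·u)/4, the numerator is 157·e^(-12/5)/100 and the denominator is 1/4.
The region integral divided by the full integral gives P = 0.5697.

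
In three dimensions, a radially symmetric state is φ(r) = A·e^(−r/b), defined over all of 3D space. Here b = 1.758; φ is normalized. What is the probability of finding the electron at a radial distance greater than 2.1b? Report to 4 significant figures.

P = ∫ |φ|² 4πr² dr over r > 2.1b.
A² is fixed by ∫₀^∞ 4πr²|φ|² dr = 1, i.e. A² = (π·b^3)^(−1).
In terms of u = r/b (A², 4π and the length scale all cancel between numerator and denominator), P = [∫_{2.1}^{∞} u^2·e^(-2·u) du] / [∫_{0}^{∞} u^2·e^(-2·u) du].
Using ∫ u^2·e^(-2·u) du = -(2·u^2 + 2·u + 1)·e^(-2·u)/4, the numerator is 701·e^(-21/5)/200 and the denominator is 1/4.
This evaluates to P = 0.21024.

P ≈ 0.2102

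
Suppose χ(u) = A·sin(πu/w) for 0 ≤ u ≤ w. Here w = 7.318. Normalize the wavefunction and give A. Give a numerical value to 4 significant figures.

The normalization condition is ∫|χ|² du = 1 from 0 to w.
The integral (without the A² prefactor) comes out to w/2.
So A² = (w/2)^(−1).
Plugging in w = 7.318 yields A = 0.52278.

A ≈ 0.5228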